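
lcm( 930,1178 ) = 17670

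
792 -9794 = - 9002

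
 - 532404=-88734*6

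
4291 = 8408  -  4117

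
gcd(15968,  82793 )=1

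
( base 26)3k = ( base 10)98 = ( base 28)3e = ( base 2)1100010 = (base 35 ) 2s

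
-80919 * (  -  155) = 12542445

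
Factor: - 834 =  - 2^1*3^1*139^1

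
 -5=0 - 5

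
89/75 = 1 + 14/75 = 1.19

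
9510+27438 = 36948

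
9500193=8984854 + 515339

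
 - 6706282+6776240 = 69958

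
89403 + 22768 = 112171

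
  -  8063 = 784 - 8847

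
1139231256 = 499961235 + 639270021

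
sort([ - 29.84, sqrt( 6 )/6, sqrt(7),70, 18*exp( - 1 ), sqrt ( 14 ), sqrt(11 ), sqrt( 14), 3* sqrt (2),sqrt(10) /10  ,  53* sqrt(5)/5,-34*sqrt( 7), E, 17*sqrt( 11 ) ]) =[ - 34*sqrt ( 7), - 29.84,  sqrt( 10) /10,sqrt( 6) /6,  sqrt(7 ), E,sqrt(11), sqrt( 14),sqrt( 14 ), 3*sqrt( 2), 18*exp( - 1), 53*sqrt( 5 ) /5,17*sqrt (11 ),70]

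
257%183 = 74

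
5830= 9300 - 3470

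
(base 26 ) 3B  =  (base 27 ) 38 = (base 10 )89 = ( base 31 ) 2R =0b1011001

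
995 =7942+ - 6947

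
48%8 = 0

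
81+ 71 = 152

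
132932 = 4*33233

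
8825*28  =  247100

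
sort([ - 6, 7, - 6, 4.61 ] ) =[ - 6, -6, 4.61 , 7 ] 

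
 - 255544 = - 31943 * 8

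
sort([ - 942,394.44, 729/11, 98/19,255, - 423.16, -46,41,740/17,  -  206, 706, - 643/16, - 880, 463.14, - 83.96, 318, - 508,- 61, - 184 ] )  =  [ - 942,  -  880, - 508, - 423.16,-206, - 184, - 83.96, - 61, - 46,-643/16,  98/19, 41,740/17 , 729/11, 255, 318,394.44,463.14,  706]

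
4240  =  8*530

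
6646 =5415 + 1231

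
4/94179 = 4/94179 = 0.00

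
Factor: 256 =2^8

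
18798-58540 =-39742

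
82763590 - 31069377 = 51694213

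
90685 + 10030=100715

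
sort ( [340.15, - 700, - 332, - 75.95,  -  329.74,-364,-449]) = [ - 700, - 449,-364, - 332, - 329.74,-75.95,340.15 ] 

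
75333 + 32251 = 107584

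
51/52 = 51/52  =  0.98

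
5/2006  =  5/2006  =  0.00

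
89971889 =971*92659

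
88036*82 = 7218952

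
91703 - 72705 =18998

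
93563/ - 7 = -93563/7 = - 13366.14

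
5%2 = 1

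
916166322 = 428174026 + 487992296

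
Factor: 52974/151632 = 2^( - 3)*3^( - 1)*13^( - 1) * 109^1 = 109/312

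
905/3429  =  905/3429 = 0.26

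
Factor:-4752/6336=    - 3/4 = -2^( - 2)*3^1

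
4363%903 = 751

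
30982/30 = 15491/15 = 1032.73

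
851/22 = 851/22 = 38.68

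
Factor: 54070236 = 2^2*3^2*11^1*136541^1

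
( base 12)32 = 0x26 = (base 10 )38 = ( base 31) 17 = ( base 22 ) 1g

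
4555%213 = 82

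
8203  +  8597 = 16800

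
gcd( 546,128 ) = 2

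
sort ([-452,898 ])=[ - 452,898] 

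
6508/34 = 191+ 7/17 = 191.41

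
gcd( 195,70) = 5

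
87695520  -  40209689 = 47485831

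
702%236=230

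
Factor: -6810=-2^1*3^1*5^1 * 227^1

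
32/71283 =32/71283 = 0.00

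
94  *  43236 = 4064184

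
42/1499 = 42/1499 = 0.03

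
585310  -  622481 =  - 37171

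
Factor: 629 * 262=2^1 *17^1 * 37^1 * 131^1 = 164798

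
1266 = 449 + 817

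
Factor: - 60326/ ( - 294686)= 139/679 = 7^( - 1 )*97^( - 1)* 139^1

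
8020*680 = 5453600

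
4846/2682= 1 + 1082/1341 = 1.81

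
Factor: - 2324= - 2^2* 7^1* 83^1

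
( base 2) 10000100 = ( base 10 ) 132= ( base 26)52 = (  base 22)60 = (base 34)3u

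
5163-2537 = 2626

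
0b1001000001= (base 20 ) 18H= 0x241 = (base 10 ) 577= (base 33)hg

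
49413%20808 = 7797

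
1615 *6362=10274630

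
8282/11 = 8282/11 = 752.91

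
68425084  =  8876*7709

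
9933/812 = 1419/116 = 12.23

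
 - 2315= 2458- 4773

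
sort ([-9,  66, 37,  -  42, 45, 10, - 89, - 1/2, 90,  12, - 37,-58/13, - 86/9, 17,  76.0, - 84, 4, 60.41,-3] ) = [ - 89, -84 ,-42 , - 37 , - 86/9, - 9, - 58/13, - 3, - 1/2,4, 10, 12, 17,  37,  45,60.41,66, 76.0 , 90 ] 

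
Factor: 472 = 2^3*59^1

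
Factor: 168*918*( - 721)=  - 111195504  =  - 2^4*3^4*7^2*17^1 * 103^1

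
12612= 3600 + 9012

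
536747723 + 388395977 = 925143700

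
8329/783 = 10 + 499/783  =  10.64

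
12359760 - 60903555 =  - 48543795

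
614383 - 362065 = 252318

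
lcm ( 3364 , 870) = 50460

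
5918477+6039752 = 11958229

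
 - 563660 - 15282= - 578942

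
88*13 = 1144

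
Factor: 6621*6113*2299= 3^1*11^2*19^1*2207^1 * 6113^1 =93050123727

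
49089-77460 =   -  28371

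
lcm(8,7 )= 56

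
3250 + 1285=4535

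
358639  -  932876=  - 574237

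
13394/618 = 6697/309= 21.67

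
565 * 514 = 290410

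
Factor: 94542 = 2^1*3^1 *7^1*2251^1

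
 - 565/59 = -565/59 = -  9.58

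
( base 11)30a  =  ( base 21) hg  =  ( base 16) 175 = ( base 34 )ax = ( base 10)373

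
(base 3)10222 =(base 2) 1101011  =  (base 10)107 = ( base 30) 3H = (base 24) 4B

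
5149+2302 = 7451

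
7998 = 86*93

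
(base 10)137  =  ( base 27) 52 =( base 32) 49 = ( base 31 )4d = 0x89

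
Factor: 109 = 109^1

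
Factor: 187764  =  2^2 * 3^1*15647^1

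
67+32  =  99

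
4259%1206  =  641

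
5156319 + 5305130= 10461449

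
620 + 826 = 1446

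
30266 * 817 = 24727322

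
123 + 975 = 1098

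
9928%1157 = 672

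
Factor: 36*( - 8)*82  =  -2^6 * 3^2*41^1  =  - 23616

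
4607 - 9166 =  - 4559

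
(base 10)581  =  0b1001000101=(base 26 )m9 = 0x245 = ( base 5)4311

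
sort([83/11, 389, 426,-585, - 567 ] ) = [ - 585, - 567, 83/11, 389,426]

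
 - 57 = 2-59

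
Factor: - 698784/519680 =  - 2^( - 4 )  *  3^1*5^ ( - 1) * 7^(-1)*251^1 = -753/560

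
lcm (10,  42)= 210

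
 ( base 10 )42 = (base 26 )1G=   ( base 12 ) 36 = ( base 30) 1c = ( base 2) 101010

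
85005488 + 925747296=1010752784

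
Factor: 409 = 409^1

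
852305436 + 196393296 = 1048698732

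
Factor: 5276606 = 2^1*59^1*97^1*461^1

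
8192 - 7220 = 972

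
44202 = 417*106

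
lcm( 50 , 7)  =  350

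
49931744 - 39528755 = 10402989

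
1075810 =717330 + 358480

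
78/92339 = 6/7103=0.00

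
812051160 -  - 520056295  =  1332107455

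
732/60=61/5 = 12.20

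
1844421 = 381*4841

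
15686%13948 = 1738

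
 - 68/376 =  - 1 + 77/94 = -0.18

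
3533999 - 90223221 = -86689222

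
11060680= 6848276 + 4212404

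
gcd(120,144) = 24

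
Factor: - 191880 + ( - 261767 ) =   -  453647=-29^1 * 15643^1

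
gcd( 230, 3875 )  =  5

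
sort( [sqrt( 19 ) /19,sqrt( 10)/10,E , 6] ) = [sqrt( 19) /19,sqrt( 10)/10, E, 6] 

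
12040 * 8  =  96320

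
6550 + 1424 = 7974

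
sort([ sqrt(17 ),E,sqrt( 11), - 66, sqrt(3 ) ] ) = [ - 66,sqrt( 3 ), E,sqrt( 11),sqrt(17)]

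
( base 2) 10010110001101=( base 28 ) c79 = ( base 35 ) 7tn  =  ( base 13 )44B6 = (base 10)9613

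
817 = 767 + 50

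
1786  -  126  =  1660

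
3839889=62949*61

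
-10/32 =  - 5/16 = -0.31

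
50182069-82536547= - 32354478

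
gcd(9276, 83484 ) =9276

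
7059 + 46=7105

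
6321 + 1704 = 8025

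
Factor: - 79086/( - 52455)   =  98/65 = 2^1*5^ ( -1)*7^2*13^ ( - 1) 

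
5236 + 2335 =7571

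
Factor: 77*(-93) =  - 3^1*7^1*11^1*31^1 = -7161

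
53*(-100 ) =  - 5300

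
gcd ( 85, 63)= 1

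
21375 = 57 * 375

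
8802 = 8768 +34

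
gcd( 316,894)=2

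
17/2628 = 17/2628 = 0.01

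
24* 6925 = 166200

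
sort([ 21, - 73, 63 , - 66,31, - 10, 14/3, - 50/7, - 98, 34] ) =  [ - 98 , - 73,-66, - 10, - 50/7,  14/3, 21, 31, 34, 63]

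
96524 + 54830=151354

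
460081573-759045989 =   -  298964416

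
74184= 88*843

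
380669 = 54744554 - 54363885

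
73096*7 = 511672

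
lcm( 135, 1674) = 8370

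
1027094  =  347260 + 679834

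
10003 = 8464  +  1539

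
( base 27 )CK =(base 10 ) 344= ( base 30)be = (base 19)I2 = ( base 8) 530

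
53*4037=213961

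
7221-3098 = 4123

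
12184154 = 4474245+7709909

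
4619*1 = 4619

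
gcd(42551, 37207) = 1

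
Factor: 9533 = 9533^1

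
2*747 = 1494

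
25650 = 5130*5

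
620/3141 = 620/3141 = 0.20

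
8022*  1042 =8358924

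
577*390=225030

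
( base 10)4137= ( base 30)4HR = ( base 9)5606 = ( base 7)15030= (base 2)1000000101001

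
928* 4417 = 4098976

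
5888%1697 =797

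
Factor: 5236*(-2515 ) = - 13168540 = - 2^2*5^1*7^1*11^1  *17^1*503^1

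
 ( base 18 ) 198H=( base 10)8909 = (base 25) e69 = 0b10001011001101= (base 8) 21315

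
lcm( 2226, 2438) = 51198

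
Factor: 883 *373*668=220011812 = 2^2 * 167^1*373^1*883^1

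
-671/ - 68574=61/6234 =0.01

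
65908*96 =6327168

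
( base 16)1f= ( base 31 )10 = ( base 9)34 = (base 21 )1A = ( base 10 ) 31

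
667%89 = 44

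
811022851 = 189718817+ 621304034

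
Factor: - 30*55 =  - 2^1*3^1*5^2*11^1 = -1650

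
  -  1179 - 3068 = - 4247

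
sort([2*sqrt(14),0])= [ 0, 2*sqrt ( 14 ) ]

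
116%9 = 8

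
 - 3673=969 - 4642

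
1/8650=1/8650  =  0.00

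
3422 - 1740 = 1682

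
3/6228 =1/2076= 0.00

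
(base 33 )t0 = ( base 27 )18C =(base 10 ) 957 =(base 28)165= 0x3bd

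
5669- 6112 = -443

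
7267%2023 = 1198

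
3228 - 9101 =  - 5873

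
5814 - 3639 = 2175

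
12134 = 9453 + 2681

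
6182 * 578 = 3573196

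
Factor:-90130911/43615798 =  - 2^ ( - 1 )*3^1 * 13^2 * 229^( - 1 )*389^1 * 457^1*95231^(-1)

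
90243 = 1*90243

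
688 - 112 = 576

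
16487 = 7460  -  -9027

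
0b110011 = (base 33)1I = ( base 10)51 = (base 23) 25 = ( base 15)36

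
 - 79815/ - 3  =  26605 +0/1 = 26605.00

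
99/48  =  2 + 1/16  =  2.06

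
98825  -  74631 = 24194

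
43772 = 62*706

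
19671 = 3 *6557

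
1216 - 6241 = - 5025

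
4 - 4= 0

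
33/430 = 33/430 = 0.08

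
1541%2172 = 1541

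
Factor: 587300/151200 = 839/216 = 2^(- 3)*3^(- 3)  *  839^1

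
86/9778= 43/4889 = 0.01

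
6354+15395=21749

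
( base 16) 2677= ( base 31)a7k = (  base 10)9847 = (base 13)4636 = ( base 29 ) BKG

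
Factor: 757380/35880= 2^ ( - 1 )*23^( - 1 )*971^1 = 971/46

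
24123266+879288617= 903411883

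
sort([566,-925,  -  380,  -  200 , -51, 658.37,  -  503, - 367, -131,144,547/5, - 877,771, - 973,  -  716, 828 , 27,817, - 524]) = [ - 973, - 925, -877,-716, - 524, - 503,-380, - 367, - 200, - 131, - 51 , 27,  547/5, 144,  566, 658.37,771, 817,  828 ]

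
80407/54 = 80407/54 = 1489.02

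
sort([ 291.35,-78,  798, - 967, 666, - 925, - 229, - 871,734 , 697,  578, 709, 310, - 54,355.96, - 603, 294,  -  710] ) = [ - 967,-925 , - 871, - 710, - 603 , - 229 ,-78,  -  54, 291.35, 294,310,355.96, 578,666, 697,709,734, 798 ] 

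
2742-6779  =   - 4037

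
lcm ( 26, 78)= 78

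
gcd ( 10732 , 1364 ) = 4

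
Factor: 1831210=2^1 * 5^1*149^1 *1229^1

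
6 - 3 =3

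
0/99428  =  0 = 0.00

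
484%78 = 16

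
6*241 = 1446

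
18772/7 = 2681 + 5/7 = 2681.71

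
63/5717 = 63/5717= 0.01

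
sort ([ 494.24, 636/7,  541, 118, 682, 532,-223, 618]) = [ - 223, 636/7, 118 , 494.24, 532,  541, 618, 682]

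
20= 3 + 17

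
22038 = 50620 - 28582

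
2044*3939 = 8051316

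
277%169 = 108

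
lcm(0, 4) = 0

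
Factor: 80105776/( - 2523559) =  - 2^4*227^ (  -  1)*11117^( - 1) * 5006611^1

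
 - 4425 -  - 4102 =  - 323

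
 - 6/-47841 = 2/15947 = 0.00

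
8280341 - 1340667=6939674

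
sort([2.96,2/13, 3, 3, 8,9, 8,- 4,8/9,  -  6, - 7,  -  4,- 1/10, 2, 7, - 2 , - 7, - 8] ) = [ - 8,-7, - 7,- 6, - 4, - 4, - 2,-1/10, 2/13,8/9, 2, 2.96, 3,3, 7,8, 8, 9]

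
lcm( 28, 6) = 84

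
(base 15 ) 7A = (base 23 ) 50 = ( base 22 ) 55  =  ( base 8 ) 163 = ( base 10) 115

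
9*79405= 714645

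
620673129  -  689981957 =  - 69308828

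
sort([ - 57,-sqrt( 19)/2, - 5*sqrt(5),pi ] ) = [ - 57,-5*sqrt( 5),  -  sqrt(19) /2 , pi] 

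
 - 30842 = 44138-74980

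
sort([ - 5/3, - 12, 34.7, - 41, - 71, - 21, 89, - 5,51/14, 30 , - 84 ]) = [ - 84,-71, - 41, - 21, - 12, - 5,  -  5/3, 51/14,  30, 34.7, 89]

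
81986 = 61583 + 20403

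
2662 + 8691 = 11353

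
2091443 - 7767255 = - 5675812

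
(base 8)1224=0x294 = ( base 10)660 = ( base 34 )je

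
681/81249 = 227/27083 = 0.01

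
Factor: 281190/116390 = 3^1* 7^1*13^1*113^( - 1) =273/113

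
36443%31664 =4779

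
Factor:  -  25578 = -2^1*3^2*7^2*  29^1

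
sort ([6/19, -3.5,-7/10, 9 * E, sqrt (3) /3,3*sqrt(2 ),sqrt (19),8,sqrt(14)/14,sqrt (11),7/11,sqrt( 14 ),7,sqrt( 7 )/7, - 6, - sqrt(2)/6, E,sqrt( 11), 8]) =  [ - 6, - 3.5, - 7/10, - sqrt( 2 )/6,sqrt(14 ) /14,6/19 , sqrt( 7 )/7,sqrt( 3)/3,7/11, E, sqrt ( 11 ),  sqrt(11),sqrt(14) , 3*sqrt(2 ), sqrt(  19 ),7,8, 8,9*E]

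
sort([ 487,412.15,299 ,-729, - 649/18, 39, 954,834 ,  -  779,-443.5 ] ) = [-779, - 729, - 443.5, - 649/18,39,299, 412.15,487,834,954]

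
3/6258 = 1/2086 = 0.00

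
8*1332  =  10656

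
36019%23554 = 12465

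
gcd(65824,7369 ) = 1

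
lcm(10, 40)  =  40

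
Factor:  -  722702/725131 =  - 2^1*11^( - 1)*65921^( - 1 ) * 361351^1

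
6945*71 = 493095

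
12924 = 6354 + 6570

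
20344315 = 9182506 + 11161809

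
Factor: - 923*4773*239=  - 1052909481 = -3^1 * 13^1 * 37^1 * 43^1 *71^1 * 239^1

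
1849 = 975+874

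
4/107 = 4/107 = 0.04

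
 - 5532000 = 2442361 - 7974361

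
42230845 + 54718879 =96949724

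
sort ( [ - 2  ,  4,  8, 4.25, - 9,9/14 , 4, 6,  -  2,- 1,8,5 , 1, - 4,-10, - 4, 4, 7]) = [ - 10 , - 9, - 4,  -  4,  -  2,-2,  -  1,9/14,1, 4,4,4, 4.25, 5 , 6,7,8,8 ]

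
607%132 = 79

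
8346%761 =736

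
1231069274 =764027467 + 467041807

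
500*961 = 480500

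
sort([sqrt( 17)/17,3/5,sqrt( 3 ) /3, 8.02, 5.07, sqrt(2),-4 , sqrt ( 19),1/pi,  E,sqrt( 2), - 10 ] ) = [-10, - 4 , sqrt( 17)/17,1/pi, sqrt( 3) /3,3/5,sqrt(2),sqrt( 2),E,sqrt( 19), 5.07,  8.02]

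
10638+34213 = 44851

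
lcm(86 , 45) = 3870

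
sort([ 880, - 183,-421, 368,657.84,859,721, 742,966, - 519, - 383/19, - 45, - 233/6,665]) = [ - 519,-421, - 183, - 45,-233/6, - 383/19, 368, 657.84, 665 , 721,742, 859,880,966]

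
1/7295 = 1/7295 = 0.00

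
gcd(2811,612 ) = 3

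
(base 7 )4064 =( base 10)1418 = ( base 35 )15i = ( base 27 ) 1PE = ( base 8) 2612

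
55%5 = 0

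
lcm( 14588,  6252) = 43764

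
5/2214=5/2214 = 0.00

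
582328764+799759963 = 1382088727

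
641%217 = 207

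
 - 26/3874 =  - 1/149 = - 0.01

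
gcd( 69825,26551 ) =7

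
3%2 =1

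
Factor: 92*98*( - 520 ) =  - 4688320  =  -2^6*5^1 * 7^2 * 13^1*23^1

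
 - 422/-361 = 1+61/361 =1.17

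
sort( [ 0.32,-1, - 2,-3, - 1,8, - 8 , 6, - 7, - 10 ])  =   [  -  10, - 8, - 7, - 3,- 2,  -  1, - 1,0.32 , 6, 8]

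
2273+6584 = 8857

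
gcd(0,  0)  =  0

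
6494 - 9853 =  - 3359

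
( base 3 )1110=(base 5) 124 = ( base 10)39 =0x27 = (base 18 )23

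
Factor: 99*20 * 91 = 180180 = 2^2*3^2 * 5^1*7^1 * 11^1 * 13^1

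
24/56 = 3/7 = 0.43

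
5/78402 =5/78402 = 0.00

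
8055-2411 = 5644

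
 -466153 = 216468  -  682621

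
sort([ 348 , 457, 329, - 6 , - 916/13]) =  [ -916/13, - 6, 329, 348, 457 ]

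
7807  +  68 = 7875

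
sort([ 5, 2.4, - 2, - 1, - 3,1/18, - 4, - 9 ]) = [ - 9, - 4, - 3,  -  2, - 1, 1/18, 2.4,5 ]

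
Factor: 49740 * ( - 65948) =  -3280253520 = - 2^4*3^1 * 5^1*829^1*16487^1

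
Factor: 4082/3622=2041/1811 = 13^1*157^1*1811^( - 1 )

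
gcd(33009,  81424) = 1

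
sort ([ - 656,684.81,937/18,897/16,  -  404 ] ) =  [ - 656,-404, 937/18,897/16, 684.81 ] 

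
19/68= 19/68 = 0.28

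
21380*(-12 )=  -256560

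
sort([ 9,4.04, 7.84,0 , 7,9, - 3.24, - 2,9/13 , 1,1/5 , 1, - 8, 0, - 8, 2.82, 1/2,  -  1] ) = [- 8, - 8, - 3.24,- 2, - 1,0, 0, 1/5,  1/2 , 9/13, 1, 1, 2.82, 4.04,7,7.84, 9,  9] 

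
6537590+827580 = 7365170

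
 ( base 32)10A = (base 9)1368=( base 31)12B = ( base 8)2012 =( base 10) 1034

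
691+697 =1388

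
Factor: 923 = 13^1*71^1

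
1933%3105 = 1933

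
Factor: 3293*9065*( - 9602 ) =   -  286629734090 = - 2^1*5^1*7^2*37^2 * 89^1*4801^1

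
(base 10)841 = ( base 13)4c9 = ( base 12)5a1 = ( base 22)1G5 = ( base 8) 1511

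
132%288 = 132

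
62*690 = 42780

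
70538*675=47613150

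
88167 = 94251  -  6084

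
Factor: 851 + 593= 1444 = 2^2*19^2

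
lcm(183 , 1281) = 1281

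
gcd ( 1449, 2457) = 63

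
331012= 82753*4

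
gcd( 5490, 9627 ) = 3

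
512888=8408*61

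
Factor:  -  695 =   -  5^1*139^1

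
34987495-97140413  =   -62152918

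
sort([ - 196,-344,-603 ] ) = [-603, - 344,-196 ] 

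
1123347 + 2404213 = 3527560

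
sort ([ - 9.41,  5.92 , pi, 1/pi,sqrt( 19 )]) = [ - 9.41,  1/pi,pi,sqrt(19), 5.92]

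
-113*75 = -8475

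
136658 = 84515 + 52143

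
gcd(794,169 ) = 1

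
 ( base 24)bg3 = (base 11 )5062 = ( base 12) 3a83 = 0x1A43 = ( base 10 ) 6723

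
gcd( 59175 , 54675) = 225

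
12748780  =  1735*7348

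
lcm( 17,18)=306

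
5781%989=836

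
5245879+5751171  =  10997050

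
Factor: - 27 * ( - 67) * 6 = 10854=2^1 * 3^4*67^1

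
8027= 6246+1781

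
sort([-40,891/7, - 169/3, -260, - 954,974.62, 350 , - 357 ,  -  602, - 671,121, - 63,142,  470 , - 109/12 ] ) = [ - 954, - 671,-602, - 357, - 260, - 63,-169/3 , - 40, - 109/12,121 , 891/7 , 142, 350,470,974.62] 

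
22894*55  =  1259170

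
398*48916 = 19468568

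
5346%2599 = 148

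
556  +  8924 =9480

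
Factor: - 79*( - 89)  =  79^1*89^1 =7031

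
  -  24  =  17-41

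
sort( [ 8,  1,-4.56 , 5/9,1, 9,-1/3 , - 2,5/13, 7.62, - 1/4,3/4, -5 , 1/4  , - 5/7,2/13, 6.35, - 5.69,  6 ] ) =[ - 5.69,  -  5, - 4.56, - 2, - 5/7 , - 1/3, - 1/4,  2/13,1/4, 5/13,5/9,3/4, 1, 1, 6, 6.35, 7.62,8, 9]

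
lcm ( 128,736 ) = 2944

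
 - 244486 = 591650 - 836136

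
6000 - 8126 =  - 2126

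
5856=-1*(-5856)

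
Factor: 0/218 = 0^1 =0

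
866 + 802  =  1668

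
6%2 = 0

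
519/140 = 3 + 99/140 = 3.71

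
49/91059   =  49/91059  =  0.00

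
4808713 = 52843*91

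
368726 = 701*526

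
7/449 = 7/449 = 0.02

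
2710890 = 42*64545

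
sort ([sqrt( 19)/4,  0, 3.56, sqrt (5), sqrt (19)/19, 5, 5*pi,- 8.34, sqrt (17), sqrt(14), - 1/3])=[ - 8.34, - 1/3, 0, sqrt( 19)/19,sqrt(19)/4, sqrt( 5 ), 3.56, sqrt (14 ) , sqrt(17), 5, 5*pi]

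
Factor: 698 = 2^1*349^1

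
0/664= 0  =  0.00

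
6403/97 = 6403/97 = 66.01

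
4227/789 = 5 +94/263 = 5.36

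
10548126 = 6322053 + 4226073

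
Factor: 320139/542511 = 167/283 = 167^1 * 283^ ( - 1 ) 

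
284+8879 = 9163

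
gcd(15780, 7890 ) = 7890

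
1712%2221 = 1712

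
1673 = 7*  239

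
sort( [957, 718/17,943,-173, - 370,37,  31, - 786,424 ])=[ - 786, - 370, - 173, 31, 37, 718/17, 424, 943, 957]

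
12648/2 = 6324 = 6324.00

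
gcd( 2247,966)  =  21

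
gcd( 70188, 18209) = 1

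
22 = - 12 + 34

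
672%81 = 24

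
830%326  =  178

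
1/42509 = 1/42509 = 0.00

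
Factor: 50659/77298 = 2^( - 1)*3^( -1)*7^1*13^ (-1 )*991^( - 1)*7237^1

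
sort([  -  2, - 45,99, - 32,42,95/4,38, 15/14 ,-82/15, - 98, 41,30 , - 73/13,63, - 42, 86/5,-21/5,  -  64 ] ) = [  -  98,-64,-45, - 42, - 32,-73/13, - 82/15, - 21/5, - 2, 15/14,86/5, 95/4,30, 38 , 41, 42,63,  99 ]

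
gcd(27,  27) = 27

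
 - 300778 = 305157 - 605935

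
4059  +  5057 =9116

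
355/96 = 3+ 67/96 = 3.70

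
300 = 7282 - 6982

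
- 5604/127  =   - 45 + 111/127 = - 44.13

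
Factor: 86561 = 86561^1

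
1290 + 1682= 2972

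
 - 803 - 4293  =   - 5096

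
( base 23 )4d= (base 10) 105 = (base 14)77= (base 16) 69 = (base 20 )55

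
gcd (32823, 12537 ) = 63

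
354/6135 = 118/2045 = 0.06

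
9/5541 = 3/1847 = 0.00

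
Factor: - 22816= - 2^5*23^1*31^1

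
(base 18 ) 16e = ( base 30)eq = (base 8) 676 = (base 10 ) 446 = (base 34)d4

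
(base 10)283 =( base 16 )11b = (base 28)a3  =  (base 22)cj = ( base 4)10123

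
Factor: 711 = 3^2*79^1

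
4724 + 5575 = 10299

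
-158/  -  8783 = 158/8783 = 0.02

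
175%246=175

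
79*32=2528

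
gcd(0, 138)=138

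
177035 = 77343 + 99692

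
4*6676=26704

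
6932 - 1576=5356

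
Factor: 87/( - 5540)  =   - 2^( - 2)*3^1*5^(-1)*29^1*277^( - 1)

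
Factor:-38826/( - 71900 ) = 27/50 = 2^( - 1) * 3^3*5^(-2 ) 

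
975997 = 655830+320167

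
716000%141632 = 7840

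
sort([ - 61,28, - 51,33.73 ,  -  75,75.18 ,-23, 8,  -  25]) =[ -75, - 61, - 51, - 25, - 23, 8,28,33.73,75.18]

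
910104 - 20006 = 890098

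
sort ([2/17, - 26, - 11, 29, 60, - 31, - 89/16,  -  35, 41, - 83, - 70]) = [ - 83, - 70, - 35, - 31, - 26, - 11 , - 89/16, 2/17, 29, 41,  60]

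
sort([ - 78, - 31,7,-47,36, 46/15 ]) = [-78, - 47, - 31, 46/15, 7, 36]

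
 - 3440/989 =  - 80/23= - 3.48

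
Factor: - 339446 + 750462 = 411016  =  2^3*83^1*619^1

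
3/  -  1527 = - 1 + 508/509 = - 0.00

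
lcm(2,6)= 6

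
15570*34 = 529380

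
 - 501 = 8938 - 9439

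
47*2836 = 133292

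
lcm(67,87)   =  5829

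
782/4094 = 17/89 = 0.19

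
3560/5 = 712 = 712.00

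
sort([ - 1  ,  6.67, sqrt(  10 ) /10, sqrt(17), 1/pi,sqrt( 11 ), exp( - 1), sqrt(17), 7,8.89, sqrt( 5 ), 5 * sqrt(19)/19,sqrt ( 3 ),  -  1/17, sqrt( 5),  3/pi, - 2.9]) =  [ - 2.9 ,-1, - 1/17,sqrt( 10)/10, 1/pi, exp ( - 1 ), 3/pi, 5*sqrt (19)/19, sqrt(3 ), sqrt( 5), sqrt(5), sqrt( 11),  sqrt( 17), sqrt( 17 ),6.67, 7,8.89]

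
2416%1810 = 606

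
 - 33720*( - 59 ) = 1989480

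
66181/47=1408 + 5/47=1408.11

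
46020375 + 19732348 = 65752723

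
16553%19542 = 16553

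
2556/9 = 284 = 284.00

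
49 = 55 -6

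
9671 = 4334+5337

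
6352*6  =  38112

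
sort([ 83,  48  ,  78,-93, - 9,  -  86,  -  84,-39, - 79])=[ - 93 , - 86, -84, - 79, - 39,  -  9,48,78, 83]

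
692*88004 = 60898768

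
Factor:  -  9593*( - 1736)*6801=2^3*3^1*7^1*31^1 *53^1*181^1 * 2267^1 = 113260099848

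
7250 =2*3625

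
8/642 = 4/321 = 0.01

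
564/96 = 5+7/8 = 5.88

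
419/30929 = 419/30929 = 0.01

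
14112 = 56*252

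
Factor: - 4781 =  - 7^1 *683^1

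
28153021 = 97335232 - 69182211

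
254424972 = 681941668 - 427516696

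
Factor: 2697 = 3^1*29^1*31^1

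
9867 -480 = 9387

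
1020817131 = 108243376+912573755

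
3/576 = 1/192 = 0.01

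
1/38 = 1/38 =0.03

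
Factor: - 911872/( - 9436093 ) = 2^9 * 13^1*137^1*9436093^(  -  1) 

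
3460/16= 865/4 = 216.25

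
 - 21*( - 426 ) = 8946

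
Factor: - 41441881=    - 13^1*73^1*43669^1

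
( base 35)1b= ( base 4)232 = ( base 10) 46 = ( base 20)26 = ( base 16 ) 2E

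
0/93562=0 = 0.00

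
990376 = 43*23032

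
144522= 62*2331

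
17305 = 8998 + 8307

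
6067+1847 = 7914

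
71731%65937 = 5794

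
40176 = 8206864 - 8166688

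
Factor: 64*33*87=2^6 * 3^2*11^1 * 29^1 = 183744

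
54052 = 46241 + 7811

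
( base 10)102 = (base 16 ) 66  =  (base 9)123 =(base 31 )39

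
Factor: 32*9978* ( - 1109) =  - 2^6*3^1 * 1109^1 * 1663^1 = - 354099264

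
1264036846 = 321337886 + 942698960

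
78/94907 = 78/94907 = 0.00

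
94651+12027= 106678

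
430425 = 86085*5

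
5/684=5/684 = 0.01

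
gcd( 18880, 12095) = 295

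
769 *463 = 356047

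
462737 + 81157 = 543894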